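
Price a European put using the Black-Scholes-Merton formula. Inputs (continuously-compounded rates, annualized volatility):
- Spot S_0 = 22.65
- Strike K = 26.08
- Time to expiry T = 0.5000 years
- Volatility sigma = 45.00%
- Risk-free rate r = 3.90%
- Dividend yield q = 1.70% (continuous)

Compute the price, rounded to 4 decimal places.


d1 = (ln(S/K) + (r - q + 0.5*sigma^2) * T) / (sigma * sqrt(T)) = -0.24947948
d2 = d1 - sigma * sqrt(T) = -0.56767753
exp(-rT) = 0.98068890; exp(-qT) = 0.99153602
P = K * exp(-rT) * N(-d2) - S_0 * exp(-qT) * N(-d1)
N(-d1) = 0.59850504; N(-d2) = 0.71487303
P = 26.0800 * 0.98068890 * 0.71487303 - 22.6500 * 0.99153602 * 0.59850504 = 4.8425

Answer: Price = 4.8425


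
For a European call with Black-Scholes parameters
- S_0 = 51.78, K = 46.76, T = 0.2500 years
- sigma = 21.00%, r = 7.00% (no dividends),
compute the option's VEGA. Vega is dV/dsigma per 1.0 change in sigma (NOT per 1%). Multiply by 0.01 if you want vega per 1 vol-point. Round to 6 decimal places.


Answer: Vega = 5.085705

Derivation:
d1 = 1.1903651211; d2 = 1.0853651211
phi(d1) = 0.1964351173; exp(-qT) = 1.0000000000; exp(-rT) = 0.9826522357
Vega = S * exp(-qT) * phi(d1) * sqrt(T) = 51.7800 * 1.0000000000 * 0.1964351173 * 0.5000000000 = 5.085705


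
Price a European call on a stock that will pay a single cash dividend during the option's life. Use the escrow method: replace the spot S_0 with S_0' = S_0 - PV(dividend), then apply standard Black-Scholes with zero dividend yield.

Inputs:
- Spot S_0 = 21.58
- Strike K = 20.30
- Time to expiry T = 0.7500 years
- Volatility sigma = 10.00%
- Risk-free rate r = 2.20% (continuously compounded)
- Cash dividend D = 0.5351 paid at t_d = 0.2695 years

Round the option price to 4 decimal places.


Answer: Price = 1.3755

Derivation:
PV(D) = D * exp(-r * t_d) = 0.5351 * 0.99408854 = 0.53193678
S_0' = S_0 - PV(D) = 21.5800 - 0.53193678 = 21.04806322
d1 = (ln(S_0'/K) + (r + sigma^2/2)*T) / (sigma*sqrt(T)) = 0.65168598
d2 = d1 - sigma*sqrt(T) = 0.56508344
exp(-rT) = 0.98363538
N(d1) = 0.74269812; N(d2) = 0.71399149
C = S_0' * N(d1) - K * exp(-rT) * N(d2) = 21.04806322 * 0.74269812 - 20.3000 * 0.98363538 * 0.71399149 = 1.3755


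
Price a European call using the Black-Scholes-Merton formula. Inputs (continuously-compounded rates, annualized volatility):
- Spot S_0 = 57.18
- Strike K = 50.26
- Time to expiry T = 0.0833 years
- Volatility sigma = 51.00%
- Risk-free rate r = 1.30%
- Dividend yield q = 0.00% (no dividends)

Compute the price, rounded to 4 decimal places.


d1 = (ln(S/K) + (r - q + 0.5*sigma^2) * T) / (sigma * sqrt(T)) = 0.95730727
d2 = d1 - sigma * sqrt(T) = 0.81011240
exp(-rT) = 0.99891769; exp(-qT) = 1.00000000
C = S_0 * exp(-qT) * N(d1) - K * exp(-rT) * N(d2)
N(d1) = 0.83079391; N(d2) = 0.79106221
C = 57.1800 * 1.00000000 * 0.83079391 - 50.2600 * 0.99891769 * 0.79106221 = 7.7890

Answer: Price = 7.7890


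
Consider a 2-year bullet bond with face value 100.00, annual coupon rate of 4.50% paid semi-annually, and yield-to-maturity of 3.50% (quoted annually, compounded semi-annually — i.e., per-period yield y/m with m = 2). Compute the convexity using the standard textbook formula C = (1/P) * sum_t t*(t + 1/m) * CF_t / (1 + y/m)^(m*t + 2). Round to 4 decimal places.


Answer: Convexity = 4.6226

Derivation:
Coupon per period c = face * coupon_rate / m = 2.250000
Periods per year m = 2; per-period yield y/m = 0.017500
Number of cashflows N = 4
Cashflows (t years, CF_t, discount factor 1/(1+y/m)^(m*t), PV):
  t = 0.5000: CF_t = 2.250000, DF = 0.982801, PV = 2.211302
  t = 1.0000: CF_t = 2.250000, DF = 0.965898, PV = 2.173270
  t = 1.5000: CF_t = 2.250000, DF = 0.949285, PV = 2.135892
  t = 2.0000: CF_t = 102.250000, DF = 0.932959, PV = 95.395007
Price P = sum_t PV_t = 101.915471
Convexity numerator sum_t t*(t + 1/m) * CF_t / (1+y/m)^(m*t + 2):
  t = 0.5000: term = 1.067946
  t = 1.0000: term = 3.148735
  t = 1.5000: term = 6.189160
  t = 2.0000: term = 460.709124
Convexity = (1/P) * sum = 471.114965 / 101.915471 = 4.622605


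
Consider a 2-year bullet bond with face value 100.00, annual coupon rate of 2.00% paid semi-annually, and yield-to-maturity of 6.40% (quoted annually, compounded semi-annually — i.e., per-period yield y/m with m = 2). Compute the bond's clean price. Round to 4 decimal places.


Answer: Price = 91.8613

Derivation:
Coupon per period c = face * coupon_rate / m = 1.000000
Periods per year m = 2; per-period yield y/m = 0.032000
Number of cashflows N = 4
Cashflows (t years, CF_t, discount factor 1/(1+y/m)^(m*t), PV):
  t = 0.5000: CF_t = 1.000000, DF = 0.968992, PV = 0.968992
  t = 1.0000: CF_t = 1.000000, DF = 0.938946, PV = 0.938946
  t = 1.5000: CF_t = 1.000000, DF = 0.909831, PV = 0.909831
  t = 2.0000: CF_t = 101.000000, DF = 0.881620, PV = 89.043574
Price P = sum_t PV_t = 91.861344


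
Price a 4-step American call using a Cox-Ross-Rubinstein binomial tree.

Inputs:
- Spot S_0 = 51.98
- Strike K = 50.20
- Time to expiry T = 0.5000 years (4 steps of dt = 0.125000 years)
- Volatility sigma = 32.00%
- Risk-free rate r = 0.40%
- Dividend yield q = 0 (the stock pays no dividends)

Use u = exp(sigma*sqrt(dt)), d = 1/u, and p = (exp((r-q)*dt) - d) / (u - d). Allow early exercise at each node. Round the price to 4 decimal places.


Answer: Price = V(0,0) = 5.5991

Derivation:
dt = T/N = 0.125000
u = exp(sigma*sqrt(dt)) = 1.119785; d = 1/u = 0.893028
p = (exp((r-q)*dt) - d) / (u - d) = 0.473951
Discount per step: exp(-r*dt) = 0.999500
Stock lattice S(k, i) with i counting down-moves:
  k=0: S(0,0) = 51.9800
  k=1: S(1,0) = 58.2064; S(1,1) = 46.4196
  k=2: S(2,0) = 65.1787; S(2,1) = 51.9800; S(2,2) = 41.4540
  k=3: S(3,0) = 72.9862; S(3,1) = 58.2064; S(3,2) = 46.4196; S(3,3) = 37.0196
  k=4: S(4,0) = 81.7289; S(4,1) = 65.1787; S(4,2) = 51.9800; S(4,3) = 41.4540; S(4,4) = 33.0596
Terminal payoffs V(N, i) = max(S_T - K, 0):
  V(4,0) = 31.528875; V(4,1) = 14.978731; V(4,2) = 1.780000; V(4,3) = 0.000000; V(4,4) = 0.000000
Backward induction: V(k, i) = exp(-r*dt) * [p * V(k+1, i) + (1-p) * V(k+1, i+1)]; then take max(V_cont, immediate exercise) for American.
  V(3,0) = exp(-r*dt) * [p*31.528875 + (1-p)*14.978731] = 22.811287; exercise = 22.786193; V(3,0) = max -> 22.811287
  V(3,1) = exp(-r*dt) * [p*14.978731 + (1-p)*1.780000] = 8.031540; exercise = 8.006447; V(3,1) = max -> 8.031540
  V(3,2) = exp(-r*dt) * [p*1.780000 + (1-p)*0.000000] = 0.843212; exercise = 0.000000; V(3,2) = max -> 0.843212
  V(3,3) = exp(-r*dt) * [p*0.000000 + (1-p)*0.000000] = 0.000000; exercise = 0.000000; V(3,3) = max -> 0.000000
  V(2,0) = exp(-r*dt) * [p*22.811287 + (1-p)*8.031540] = 15.028906; exercise = 14.978731; V(2,0) = max -> 15.028906
  V(2,1) = exp(-r*dt) * [p*8.031540 + (1-p)*0.843212] = 4.248006; exercise = 1.780000; V(2,1) = max -> 4.248006
  V(2,2) = exp(-r*dt) * [p*0.843212 + (1-p)*0.000000] = 0.399442; exercise = 0.000000; V(2,2) = max -> 0.399442
  V(1,0) = exp(-r*dt) * [p*15.028906 + (1-p)*4.248006] = 9.352951; exercise = 8.006447; V(1,0) = max -> 9.352951
  V(1,1) = exp(-r*dt) * [p*4.248006 + (1-p)*0.399442] = 2.222363; exercise = 0.000000; V(1,1) = max -> 2.222363
  V(0,0) = exp(-r*dt) * [p*9.352951 + (1-p)*2.222363] = 5.599115; exercise = 1.780000; V(0,0) = max -> 5.599115


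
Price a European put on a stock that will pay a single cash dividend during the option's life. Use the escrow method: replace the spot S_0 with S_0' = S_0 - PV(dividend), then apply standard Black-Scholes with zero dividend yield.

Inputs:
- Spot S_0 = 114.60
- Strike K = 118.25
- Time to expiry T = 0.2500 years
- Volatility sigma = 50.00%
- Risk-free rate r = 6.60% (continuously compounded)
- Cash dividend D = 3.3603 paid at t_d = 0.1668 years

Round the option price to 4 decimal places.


Answer: Price = 14.0154

Derivation:
PV(D) = D * exp(-r * t_d) = 3.3603 * 0.98905158 = 3.32351001
S_0' = S_0 - PV(D) = 114.6000 - 3.32351001 = 111.27648999
d1 = (ln(S_0'/K) + (r + sigma^2/2)*T) / (sigma*sqrt(T)) = -0.05213209
d2 = d1 - sigma*sqrt(T) = -0.30213209
exp(-rT) = 0.98363538
N(-d1) = 0.52078828; N(-d2) = 0.61872431
P = K * exp(-rT) * N(-d2) - S_0' * N(-d1) = 118.2500 * 0.98363538 * 0.61872431 - 111.27648999 * 0.52078828 = 14.0154


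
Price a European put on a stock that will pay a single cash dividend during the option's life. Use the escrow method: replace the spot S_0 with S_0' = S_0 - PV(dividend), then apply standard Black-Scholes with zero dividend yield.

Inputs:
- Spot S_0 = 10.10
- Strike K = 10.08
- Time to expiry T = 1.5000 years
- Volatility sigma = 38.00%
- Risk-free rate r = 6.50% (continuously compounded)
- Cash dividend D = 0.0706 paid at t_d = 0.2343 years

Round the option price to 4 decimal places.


PV(D) = D * exp(-r * t_d) = 0.0706 * 0.98488588 = 0.06953294
S_0' = S_0 - PV(D) = 10.1000 - 0.06953294 = 10.03046706
d1 = (ln(S_0'/K) + (r + sigma^2/2)*T) / (sigma*sqrt(T)) = 0.43161278
d2 = d1 - sigma*sqrt(T) = -0.03379027
exp(-rT) = 0.90710234
N(-d1) = 0.33301143; N(-d2) = 0.51347780
P = K * exp(-rT) * N(-d2) - S_0' * N(-d1) = 10.0800 * 0.90710234 * 0.51347780 - 10.03046706 * 0.33301143 = 1.3548

Answer: Price = 1.3548


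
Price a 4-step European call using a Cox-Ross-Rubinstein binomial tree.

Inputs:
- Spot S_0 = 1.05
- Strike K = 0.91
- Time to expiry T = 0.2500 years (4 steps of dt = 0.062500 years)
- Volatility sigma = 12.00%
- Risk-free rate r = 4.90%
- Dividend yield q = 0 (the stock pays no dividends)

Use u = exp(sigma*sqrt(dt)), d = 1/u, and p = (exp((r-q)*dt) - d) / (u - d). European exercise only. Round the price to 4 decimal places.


dt = T/N = 0.062500
u = exp(sigma*sqrt(dt)) = 1.030455; d = 1/u = 0.970446
p = (exp((r-q)*dt) - d) / (u - d) = 0.543613
Discount per step: exp(-r*dt) = 0.996942
Stock lattice S(k, i) with i counting down-moves:
  k=0: S(0,0) = 1.0500
  k=1: S(1,0) = 1.0820; S(1,1) = 1.0190
  k=2: S(2,0) = 1.1149; S(2,1) = 1.0500; S(2,2) = 0.9889
  k=3: S(3,0) = 1.1489; S(3,1) = 1.0820; S(3,2) = 1.0190; S(3,3) = 0.9596
  k=4: S(4,0) = 1.1839; S(4,1) = 1.1149; S(4,2) = 1.0500; S(4,3) = 0.9889; S(4,4) = 0.9313
Terminal payoffs V(N, i) = max(S_T - K, 0):
  V(4,0) = 0.273872; V(4,1) = 0.204928; V(4,2) = 0.140000; V(4,3) = 0.078853; V(4,4) = 0.021266
Backward induction: V(k, i) = exp(-r*dt) * [p * V(k+1, i) + (1-p) * V(k+1, i+1)].
  V(3,0) = exp(-r*dt) * [p*0.273872 + (1-p)*0.204928] = 0.241666
  V(3,1) = exp(-r*dt) * [p*0.204928 + (1-p)*0.140000] = 0.174760
  V(3,2) = exp(-r*dt) * [p*0.140000 + (1-p)*0.078853] = 0.111750
  V(3,3) = exp(-r*dt) * [p*0.078853 + (1-p)*0.021266] = 0.052410
  V(2,0) = exp(-r*dt) * [p*0.241666 + (1-p)*0.174760] = 0.210485
  V(2,1) = exp(-r*dt) * [p*0.174760 + (1-p)*0.111750] = 0.145557
  V(2,2) = exp(-r*dt) * [p*0.111750 + (1-p)*0.052410] = 0.084409
  V(1,0) = exp(-r*dt) * [p*0.210485 + (1-p)*0.145557] = 0.180300
  V(1,1) = exp(-r*dt) * [p*0.145557 + (1-p)*0.084409] = 0.117290
  V(0,0) = exp(-r*dt) * [p*0.180300 + (1-p)*0.117290] = 0.151079

Answer: Price = V(0,0) = 0.1511


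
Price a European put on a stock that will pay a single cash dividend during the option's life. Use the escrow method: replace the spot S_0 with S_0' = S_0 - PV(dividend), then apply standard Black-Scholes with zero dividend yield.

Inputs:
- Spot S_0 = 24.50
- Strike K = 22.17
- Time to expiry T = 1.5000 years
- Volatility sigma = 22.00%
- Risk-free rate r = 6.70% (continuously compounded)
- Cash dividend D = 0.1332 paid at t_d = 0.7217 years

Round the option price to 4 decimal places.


Answer: Price = 0.8119

Derivation:
PV(D) = D * exp(-r * t_d) = 0.1332 * 0.95279653 = 0.12691250
S_0' = S_0 - PV(D) = 24.5000 - 0.12691250 = 24.37308750
d1 = (ln(S_0'/K) + (r + sigma^2/2)*T) / (sigma*sqrt(T)) = 0.85932379
d2 = d1 - sigma*sqrt(T) = 0.58987992
exp(-rT) = 0.90438511
N(-d1) = 0.19508095; N(-d2) = 0.27763558
P = K * exp(-rT) * N(-d2) - S_0' * N(-d1) = 22.1700 * 0.90438511 * 0.27763558 - 24.37308750 * 0.19508095 = 0.8119


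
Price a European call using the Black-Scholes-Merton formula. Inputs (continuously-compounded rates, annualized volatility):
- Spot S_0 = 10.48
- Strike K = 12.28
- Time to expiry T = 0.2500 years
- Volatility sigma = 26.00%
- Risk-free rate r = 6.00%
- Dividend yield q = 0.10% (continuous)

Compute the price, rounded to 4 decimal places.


d1 = (ln(S/K) + (r - q + 0.5*sigma^2) * T) / (sigma * sqrt(T)) = -1.04079418
d2 = d1 - sigma * sqrt(T) = -1.17079418
exp(-rT) = 0.98511194; exp(-qT) = 0.99975003
C = S_0 * exp(-qT) * N(d1) - K * exp(-rT) * N(d2)
N(d1) = 0.14898554; N(d2) = 0.12084076
C = 10.4800 * 0.99975003 * 0.14898554 - 12.2800 * 0.98511194 * 0.12084076 = 0.0991

Answer: Price = 0.0991


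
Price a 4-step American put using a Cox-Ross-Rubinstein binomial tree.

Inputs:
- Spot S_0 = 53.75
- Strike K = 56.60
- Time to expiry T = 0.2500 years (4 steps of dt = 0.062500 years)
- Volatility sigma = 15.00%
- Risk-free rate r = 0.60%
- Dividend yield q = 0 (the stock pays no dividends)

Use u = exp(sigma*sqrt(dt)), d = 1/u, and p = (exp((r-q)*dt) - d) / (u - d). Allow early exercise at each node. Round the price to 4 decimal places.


Answer: Price = V(0,0) = 3.4614

Derivation:
dt = T/N = 0.062500
u = exp(sigma*sqrt(dt)) = 1.038212; d = 1/u = 0.963194
p = (exp((r-q)*dt) - d) / (u - d) = 0.495626
Discount per step: exp(-r*dt) = 0.999625
Stock lattice S(k, i) with i counting down-moves:
  k=0: S(0,0) = 53.7500
  k=1: S(1,0) = 55.8039; S(1,1) = 51.7717
  k=2: S(2,0) = 57.9363; S(2,1) = 53.7500; S(2,2) = 49.8662
  k=3: S(3,0) = 60.1501; S(3,1) = 55.8039; S(3,2) = 51.7717; S(3,3) = 48.0309
  k=4: S(4,0) = 62.4486; S(4,1) = 57.9363; S(4,2) = 53.7500; S(4,3) = 49.8662; S(4,4) = 46.2631
Terminal payoffs V(N, i) = max(K - S_T, 0):
  V(4,0) = 0.000000; V(4,1) = 0.000000; V(4,2) = 2.850000; V(4,3) = 6.733788; V(4,4) = 10.336946
Backward induction: V(k, i) = exp(-r*dt) * [p * V(k+1, i) + (1-p) * V(k+1, i+1)]; then take max(V_cont, immediate exercise) for American.
  V(3,0) = exp(-r*dt) * [p*0.000000 + (1-p)*0.000000] = 0.000000; exercise = 0.000000; V(3,0) = max -> 0.000000
  V(3,1) = exp(-r*dt) * [p*0.000000 + (1-p)*2.850000] = 1.436927; exercise = 0.796105; V(3,1) = max -> 1.436927
  V(3,2) = exp(-r*dt) * [p*2.850000 + (1-p)*6.733788] = 4.807079; exercise = 4.828300; V(3,2) = max -> 4.828300
  V(3,3) = exp(-r*dt) * [p*6.733788 + (1-p)*10.336946] = 8.547922; exercise = 8.569143; V(3,3) = max -> 8.569143
  V(2,0) = exp(-r*dt) * [p*0.000000 + (1-p)*1.436927] = 0.724477; exercise = 0.000000; V(2,0) = max -> 0.724477
  V(2,1) = exp(-r*dt) * [p*1.436927 + (1-p)*4.828300] = 3.146268; exercise = 2.850000; V(2,1) = max -> 3.146268
  V(2,2) = exp(-r*dt) * [p*4.828300 + (1-p)*8.569143] = 6.712567; exercise = 6.733788; V(2,2) = max -> 6.733788
  V(1,0) = exp(-r*dt) * [p*0.724477 + (1-p)*3.146268] = 1.945236; exercise = 0.796105; V(1,0) = max -> 1.945236
  V(1,1) = exp(-r*dt) * [p*3.146268 + (1-p)*6.733788] = 4.953862; exercise = 4.828300; V(1,1) = max -> 4.953862
  V(0,0) = exp(-r*dt) * [p*1.945236 + (1-p)*4.953862] = 3.461411; exercise = 2.850000; V(0,0) = max -> 3.461411


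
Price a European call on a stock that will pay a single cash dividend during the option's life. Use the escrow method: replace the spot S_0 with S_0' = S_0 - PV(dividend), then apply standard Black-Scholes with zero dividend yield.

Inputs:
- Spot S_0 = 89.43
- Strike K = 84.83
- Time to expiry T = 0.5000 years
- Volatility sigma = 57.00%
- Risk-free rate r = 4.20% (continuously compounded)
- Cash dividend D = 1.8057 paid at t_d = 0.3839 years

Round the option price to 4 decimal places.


Answer: Price = 16.0454

Derivation:
PV(D) = D * exp(-r * t_d) = 1.8057 * 0.98400549 = 1.77681872
S_0' = S_0 - PV(D) = 89.4300 - 1.77681872 = 87.65318128
d1 = (ln(S_0'/K) + (r + sigma^2/2)*T) / (sigma*sqrt(T)) = 0.33485514
d2 = d1 - sigma*sqrt(T) = -0.06819573
exp(-rT) = 0.97921896
N(d1) = 0.63113282; N(d2) = 0.47281491
C = S_0' * N(d1) - K * exp(-rT) * N(d2) = 87.65318128 * 0.63113282 - 84.8300 * 0.97921896 * 0.47281491 = 16.0454


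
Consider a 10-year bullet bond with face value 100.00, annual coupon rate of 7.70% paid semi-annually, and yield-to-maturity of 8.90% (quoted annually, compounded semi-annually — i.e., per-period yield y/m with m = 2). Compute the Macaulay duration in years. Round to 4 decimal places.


Answer: Macaulay duration = 7.0175 years

Derivation:
Coupon per period c = face * coupon_rate / m = 3.850000
Periods per year m = 2; per-period yield y/m = 0.044500
Number of cashflows N = 20
Cashflows (t years, CF_t, discount factor 1/(1+y/m)^(m*t), PV):
  t = 0.5000: CF_t = 3.850000, DF = 0.957396, PV = 3.685974
  t = 1.0000: CF_t = 3.850000, DF = 0.916607, PV = 3.528936
  t = 1.5000: CF_t = 3.850000, DF = 0.877556, PV = 3.378589
  t = 2.0000: CF_t = 3.850000, DF = 0.840168, PV = 3.234647
  t = 2.5000: CF_t = 3.850000, DF = 0.804374, PV = 3.096838
  t = 3.0000: CF_t = 3.850000, DF = 0.770104, PV = 2.964900
  t = 3.5000: CF_t = 3.850000, DF = 0.737294, PV = 2.838583
  t = 4.0000: CF_t = 3.850000, DF = 0.705883, PV = 2.717648
  t = 4.5000: CF_t = 3.850000, DF = 0.675809, PV = 2.601865
  t = 5.0000: CF_t = 3.850000, DF = 0.647017, PV = 2.491015
  t = 5.5000: CF_t = 3.850000, DF = 0.619451, PV = 2.384887
  t = 6.0000: CF_t = 3.850000, DF = 0.593060, PV = 2.283281
  t = 6.5000: CF_t = 3.850000, DF = 0.567793, PV = 2.186004
  t = 7.0000: CF_t = 3.850000, DF = 0.543603, PV = 2.092871
  t = 7.5000: CF_t = 3.850000, DF = 0.520443, PV = 2.003706
  t = 8.0000: CF_t = 3.850000, DF = 0.498270, PV = 1.918340
  t = 8.5000: CF_t = 3.850000, DF = 0.477042, PV = 1.836611
  t = 9.0000: CF_t = 3.850000, DF = 0.456718, PV = 1.758364
  t = 9.5000: CF_t = 3.850000, DF = 0.437260, PV = 1.683450
  t = 10.0000: CF_t = 103.850000, DF = 0.418631, PV = 43.474802
Price P = sum_t PV_t = 92.161313
Macaulay numerator sum_t t * PV_t:
  t * PV_t at t = 0.5000: 1.842987
  t * PV_t at t = 1.0000: 3.528936
  t * PV_t at t = 1.5000: 5.067884
  t * PV_t at t = 2.0000: 6.469295
  t * PV_t at t = 2.5000: 7.742095
  t * PV_t at t = 3.0000: 8.894700
  t * PV_t at t = 3.5000: 9.935041
  t * PV_t at t = 4.0000: 10.870591
  t * PV_t at t = 4.5000: 11.708392
  t * PV_t at t = 5.0000: 12.455073
  t * PV_t at t = 5.5000: 13.116880
  t * PV_t at t = 6.0000: 13.699687
  t * PV_t at t = 6.5000: 14.209026
  t * PV_t at t = 7.0000: 14.650099
  t * PV_t at t = 7.5000: 15.027797
  t * PV_t at t = 8.0000: 15.346721
  t * PV_t at t = 8.5000: 15.611193
  t * PV_t at t = 9.0000: 15.825274
  t * PV_t at t = 9.5000: 15.992777
  t * PV_t at t = 10.0000: 434.748022
Macaulay duration D = (sum_t t * PV_t) / P = 646.742472 / 92.161313 = 7.017505


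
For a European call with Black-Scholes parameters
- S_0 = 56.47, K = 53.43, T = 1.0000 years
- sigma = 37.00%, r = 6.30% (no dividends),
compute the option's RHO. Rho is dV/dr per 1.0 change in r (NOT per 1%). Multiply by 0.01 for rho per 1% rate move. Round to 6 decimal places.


Answer: Rho = 27.774216

Derivation:
d1 = 0.5048301019; d2 = 0.1348301019
phi(d1) = 0.3512120000; exp(-qT) = 1.0000000000; exp(-rT) = 0.9389434737
N(d2) = 0.5536268974
Rho = K*T*exp(-rT)*N(d2) = 53.4300 * 1.0000 * 0.9389434737 * 0.5536268974 = 27.774216


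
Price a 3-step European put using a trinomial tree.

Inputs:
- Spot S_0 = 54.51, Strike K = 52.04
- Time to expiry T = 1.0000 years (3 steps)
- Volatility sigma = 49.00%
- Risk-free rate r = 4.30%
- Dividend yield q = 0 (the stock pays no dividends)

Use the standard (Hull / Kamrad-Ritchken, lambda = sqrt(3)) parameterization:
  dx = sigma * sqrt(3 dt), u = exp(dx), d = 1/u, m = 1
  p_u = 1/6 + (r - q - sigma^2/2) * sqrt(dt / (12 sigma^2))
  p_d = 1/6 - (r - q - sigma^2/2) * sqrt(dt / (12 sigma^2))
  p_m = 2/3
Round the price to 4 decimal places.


dt = T/N = 0.333333; dx = sigma*sqrt(3*dt) = 0.490000
u = exp(dx) = 1.632316; d = 1/u = 0.612626
p_u = 0.140459, p_m = 0.666667, p_d = 0.192874
Discount per step: exp(-r*dt) = 0.985769
Stock lattice S(k, j) with j the centered position index:
  k=0: S(0,+0) = 54.5100
  k=1: S(1,-1) = 33.3943; S(1,+0) = 54.5100; S(1,+1) = 88.9776
  k=2: S(2,-2) = 20.4582; S(2,-1) = 33.3943; S(2,+0) = 54.5100; S(2,+1) = 88.9776; S(2,+2) = 145.2395
  k=3: S(3,-3) = 12.5332; S(3,-2) = 20.4582; S(3,-1) = 33.3943; S(3,+0) = 54.5100; S(3,+1) = 88.9776; S(3,+2) = 145.2395; S(3,+3) = 237.0768
Terminal payoffs V(N, j) = max(K - S_T, 0):
  V(3,-3) = 39.506762; V(3,-2) = 31.581792; V(3,-1) = 18.645735; V(3,+0) = 0.000000; V(3,+1) = 0.000000; V(3,+2) = 0.000000; V(3,+3) = 0.000000
Backward induction: V(k, j) = exp(-r*dt) * [p_u * V(k+1, j+1) + p_m * V(k+1, j) + p_d * V(k+1, j-1)]
  V(2,-2) = exp(-r*dt) * [p_u*18.645735 + p_m*31.581792 + p_d*39.506762] = 30.847987
  V(2,-1) = exp(-r*dt) * [p_u*0.000000 + p_m*18.645735 + p_d*31.581792] = 18.258216
  V(2,+0) = exp(-r*dt) * [p_u*0.000000 + p_m*0.000000 + p_d*18.645735] = 3.545101
  V(2,+1) = exp(-r*dt) * [p_u*0.000000 + p_m*0.000000 + p_d*0.000000] = 0.000000
  V(2,+2) = exp(-r*dt) * [p_u*0.000000 + p_m*0.000000 + p_d*0.000000] = 0.000000
  V(1,-1) = exp(-r*dt) * [p_u*3.545101 + p_m*18.258216 + p_d*30.847987] = 18.354884
  V(1,+0) = exp(-r*dt) * [p_u*0.000000 + p_m*3.545101 + p_d*18.258216] = 5.801190
  V(1,+1) = exp(-r*dt) * [p_u*0.000000 + p_m*0.000000 + p_d*3.545101] = 0.674028
  V(0,+0) = exp(-r*dt) * [p_u*0.674028 + p_m*5.801190 + p_d*18.354884] = 7.395550

Answer: Price = V(0,0) = 7.3955


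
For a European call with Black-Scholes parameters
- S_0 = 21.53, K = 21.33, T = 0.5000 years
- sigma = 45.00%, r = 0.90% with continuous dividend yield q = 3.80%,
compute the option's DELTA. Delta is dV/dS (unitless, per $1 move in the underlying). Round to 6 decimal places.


Answer: Delta = 0.546320

Derivation:
d1 = 0.1428600165; d2 = -0.1753380350
phi(d1) = 0.3948919778; exp(-qT) = 0.9811793622; exp(-rT) = 0.9955101098
N(d1) = 0.5567996316
Delta = exp(-qT) * N(d1) = 0.9811793622 * 0.5567996316 = 0.546320


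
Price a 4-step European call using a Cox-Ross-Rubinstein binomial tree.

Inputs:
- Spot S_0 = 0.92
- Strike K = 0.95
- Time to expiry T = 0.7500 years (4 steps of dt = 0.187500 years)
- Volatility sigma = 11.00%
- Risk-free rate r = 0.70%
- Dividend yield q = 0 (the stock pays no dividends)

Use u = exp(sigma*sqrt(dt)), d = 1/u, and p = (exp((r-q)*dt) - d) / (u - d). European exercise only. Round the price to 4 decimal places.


dt = T/N = 0.187500
u = exp(sigma*sqrt(dt)) = 1.048784; d = 1/u = 0.953485
p = (exp((r-q)*dt) - d) / (u - d) = 0.501876
Discount per step: exp(-r*dt) = 0.998688
Stock lattice S(k, i) with i counting down-moves:
  k=0: S(0,0) = 0.9200
  k=1: S(1,0) = 0.9649; S(1,1) = 0.8772
  k=2: S(2,0) = 1.0120; S(2,1) = 0.9200; S(2,2) = 0.8364
  k=3: S(3,0) = 1.0613; S(3,1) = 0.9649; S(3,2) = 0.8772; S(3,3) = 0.7975
  k=4: S(4,0) = 1.1131; S(4,1) = 1.0120; S(4,2) = 0.9200; S(4,3) = 0.8364; S(4,4) = 0.7604
Terminal payoffs V(N, i) = max(S_T - K, 0):
  V(4,0) = 0.163095; V(4,1) = 0.061952; V(4,2) = 0.000000; V(4,3) = 0.000000; V(4,4) = 0.000000
Backward induction: V(k, i) = exp(-r*dt) * [p * V(k+1, i) + (1-p) * V(k+1, i+1)].
  V(3,0) = exp(-r*dt) * [p*0.163095 + (1-p)*0.061952] = 0.112565
  V(3,1) = exp(-r*dt) * [p*0.061952 + (1-p)*0.000000] = 0.031051
  V(3,2) = exp(-r*dt) * [p*0.000000 + (1-p)*0.000000] = 0.000000
  V(3,3) = exp(-r*dt) * [p*0.000000 + (1-p)*0.000000] = 0.000000
  V(2,0) = exp(-r*dt) * [p*0.112565 + (1-p)*0.031051] = 0.071867
  V(2,1) = exp(-r*dt) * [p*0.031051 + (1-p)*0.000000] = 0.015564
  V(2,2) = exp(-r*dt) * [p*0.000000 + (1-p)*0.000000] = 0.000000
  V(1,0) = exp(-r*dt) * [p*0.071867 + (1-p)*0.015564] = 0.043763
  V(1,1) = exp(-r*dt) * [p*0.015564 + (1-p)*0.000000] = 0.007801
  V(0,0) = exp(-r*dt) * [p*0.043763 + (1-p)*0.007801] = 0.025816

Answer: Price = V(0,0) = 0.0258


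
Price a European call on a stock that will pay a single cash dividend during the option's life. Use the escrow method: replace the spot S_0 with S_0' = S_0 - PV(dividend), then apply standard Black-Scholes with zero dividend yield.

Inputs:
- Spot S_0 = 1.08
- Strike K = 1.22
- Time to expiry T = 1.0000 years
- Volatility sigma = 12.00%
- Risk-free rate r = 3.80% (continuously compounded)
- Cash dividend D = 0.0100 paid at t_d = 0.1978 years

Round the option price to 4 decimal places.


Answer: Price = 0.0168

Derivation:
PV(D) = D * exp(-r * t_d) = 0.0100 * 0.99251178 = 0.00992512
S_0' = S_0 - PV(D) = 1.0800 - 0.00992512 = 1.07007488
d1 = (ln(S_0'/K) + (r + sigma^2/2)*T) / (sigma*sqrt(T)) = -0.71601858
d2 = d1 - sigma*sqrt(T) = -0.83601858
exp(-rT) = 0.96271294
N(d1) = 0.23698994; N(d2) = 0.20157223
C = S_0' * N(d1) - K * exp(-rT) * N(d2) = 1.07007488 * 0.23698994 - 1.2200 * 0.96271294 * 0.20157223 = 0.0168


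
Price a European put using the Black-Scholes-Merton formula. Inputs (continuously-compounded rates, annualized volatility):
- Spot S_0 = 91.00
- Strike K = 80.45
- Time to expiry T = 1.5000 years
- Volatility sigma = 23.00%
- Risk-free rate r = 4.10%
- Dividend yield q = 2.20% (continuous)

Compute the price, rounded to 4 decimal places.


d1 = (ln(S/K) + (r - q + 0.5*sigma^2) * T) / (sigma * sqrt(T)) = 0.67946230
d2 = d1 - sigma * sqrt(T) = 0.39777098
exp(-rT) = 0.94035295; exp(-qT) = 0.96753856
P = K * exp(-rT) * N(-d2) - S_0 * exp(-qT) * N(-d1)
N(-d1) = 0.24842249; N(-d2) = 0.34539950
P = 80.4500 * 0.94035295 * 0.34539950 - 91.0000 * 0.96753856 * 0.24842249 = 4.2573

Answer: Price = 4.2573


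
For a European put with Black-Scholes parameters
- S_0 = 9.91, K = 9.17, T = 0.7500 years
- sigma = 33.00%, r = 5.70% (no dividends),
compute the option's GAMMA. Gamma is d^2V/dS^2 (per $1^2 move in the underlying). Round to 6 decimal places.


d1 = 0.5640346897; d2 = 0.2782463065
phi(d1) = 0.3402733211; exp(-qT) = 1.0000000000; exp(-rT) = 0.9581508979
Gamma = exp(-qT) * phi(d1) / (S * sigma * sqrt(T)) = 1.0000000000 * 0.3402733211 / (9.9100 * 0.3300 * 0.8660254038) = 0.120146

Answer: Gamma = 0.120146


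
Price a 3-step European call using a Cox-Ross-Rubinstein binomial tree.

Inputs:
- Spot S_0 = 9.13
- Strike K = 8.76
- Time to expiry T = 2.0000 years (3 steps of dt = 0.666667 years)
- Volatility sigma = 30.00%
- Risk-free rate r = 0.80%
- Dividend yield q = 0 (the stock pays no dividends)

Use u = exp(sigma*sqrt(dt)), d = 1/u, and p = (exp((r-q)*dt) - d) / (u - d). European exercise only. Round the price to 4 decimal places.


dt = T/N = 0.666667
u = exp(sigma*sqrt(dt)) = 1.277556; d = 1/u = 0.782744
p = (exp((r-q)*dt) - d) / (u - d) = 0.449874
Discount per step: exp(-r*dt) = 0.994681
Stock lattice S(k, i) with i counting down-moves:
  k=0: S(0,0) = 9.1300
  k=1: S(1,0) = 11.6641; S(1,1) = 7.1465
  k=2: S(2,0) = 14.9015; S(2,1) = 9.1300; S(2,2) = 5.5938
  k=3: S(3,0) = 19.0375; S(3,1) = 11.6641; S(3,2) = 7.1465; S(3,3) = 4.3786
Terminal payoffs V(N, i) = max(S_T - K, 0):
  V(3,0) = 10.277536; V(3,1) = 2.904087; V(3,2) = 0.000000; V(3,3) = 0.000000
Backward induction: V(k, i) = exp(-r*dt) * [p * V(k+1, i) + (1-p) * V(k+1, i+1)].
  V(2,0) = exp(-r*dt) * [p*10.277536 + (1-p)*2.904087] = 6.188122
  V(2,1) = exp(-r*dt) * [p*2.904087 + (1-p)*0.000000] = 1.299525
  V(2,2) = exp(-r*dt) * [p*0.000000 + (1-p)*0.000000] = 0.000000
  V(1,0) = exp(-r*dt) * [p*6.188122 + (1-p)*1.299525] = 3.480169
  V(1,1) = exp(-r*dt) * [p*1.299525 + (1-p)*0.000000] = 0.581514
  V(0,0) = exp(-r*dt) * [p*3.480169 + (1-p)*0.581514] = 1.875515

Answer: Price = V(0,0) = 1.8755


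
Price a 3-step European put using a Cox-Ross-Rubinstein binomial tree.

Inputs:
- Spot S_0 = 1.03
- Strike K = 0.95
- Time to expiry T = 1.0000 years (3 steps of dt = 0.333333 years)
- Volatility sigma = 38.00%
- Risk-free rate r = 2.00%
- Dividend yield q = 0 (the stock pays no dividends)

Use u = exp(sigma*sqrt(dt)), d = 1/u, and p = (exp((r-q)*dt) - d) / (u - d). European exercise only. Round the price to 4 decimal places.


dt = T/N = 0.333333
u = exp(sigma*sqrt(dt)) = 1.245321; d = 1/u = 0.803006
p = (exp((r-q)*dt) - d) / (u - d) = 0.460493
Discount per step: exp(-r*dt) = 0.993356
Stock lattice S(k, i) with i counting down-moves:
  k=0: S(0,0) = 1.0300
  k=1: S(1,0) = 1.2827; S(1,1) = 0.8271
  k=2: S(2,0) = 1.5973; S(2,1) = 1.0300; S(2,2) = 0.6642
  k=3: S(3,0) = 1.9892; S(3,1) = 1.2827; S(3,2) = 0.8271; S(3,3) = 0.5333
Terminal payoffs V(N, i) = max(K - S_T, 0):
  V(3,0) = 0.000000; V(3,1) = 0.000000; V(3,2) = 0.122904; V(3,3) = 0.416673
Backward induction: V(k, i) = exp(-r*dt) * [p * V(k+1, i) + (1-p) * V(k+1, i+1)].
  V(2,0) = exp(-r*dt) * [p*0.000000 + (1-p)*0.000000] = 0.000000
  V(2,1) = exp(-r*dt) * [p*0.000000 + (1-p)*0.122904] = 0.065867
  V(2,2) = exp(-r*dt) * [p*0.122904 + (1-p)*0.416673] = 0.279525
  V(1,0) = exp(-r*dt) * [p*0.000000 + (1-p)*0.065867] = 0.035300
  V(1,1) = exp(-r*dt) * [p*0.065867 + (1-p)*0.279525] = 0.179933
  V(0,0) = exp(-r*dt) * [p*0.035300 + (1-p)*0.179933] = 0.112577

Answer: Price = V(0,0) = 0.1126


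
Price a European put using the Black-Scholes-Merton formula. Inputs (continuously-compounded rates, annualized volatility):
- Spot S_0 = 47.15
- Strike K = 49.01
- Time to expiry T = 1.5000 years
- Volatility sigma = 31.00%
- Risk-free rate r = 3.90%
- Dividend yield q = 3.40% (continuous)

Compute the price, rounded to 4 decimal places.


Answer: Price = 7.5855

Derivation:
d1 = (ln(S/K) + (r - q + 0.5*sigma^2) * T) / (sigma * sqrt(T)) = 0.10768444
d2 = d1 - sigma * sqrt(T) = -0.27198647
exp(-rT) = 0.94317824; exp(-qT) = 0.95027867
P = K * exp(-rT) * N(-d2) - S_0 * exp(-qT) * N(-d1)
N(-d1) = 0.45712301; N(-d2) = 0.60718379
P = 49.0100 * 0.94317824 * 0.60718379 - 47.1500 * 0.95027867 * 0.45712301 = 7.5855


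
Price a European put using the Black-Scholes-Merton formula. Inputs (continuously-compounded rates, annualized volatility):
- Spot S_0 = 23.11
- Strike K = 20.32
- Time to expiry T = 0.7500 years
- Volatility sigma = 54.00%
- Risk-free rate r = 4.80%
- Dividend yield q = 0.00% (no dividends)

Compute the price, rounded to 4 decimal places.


d1 = (ln(S/K) + (r - q + 0.5*sigma^2) * T) / (sigma * sqrt(T)) = 0.58592457
d2 = d1 - sigma * sqrt(T) = 0.11827085
exp(-rT) = 0.96464029; exp(-qT) = 1.00000000
P = K * exp(-rT) * N(-d2) - S_0 * exp(-qT) * N(-d1)
N(-d1) = 0.27896310; N(-d2) = 0.45292653
P = 20.3200 * 0.96464029 * 0.45292653 - 23.1100 * 1.00000000 * 0.27896310 = 2.4312

Answer: Price = 2.4312


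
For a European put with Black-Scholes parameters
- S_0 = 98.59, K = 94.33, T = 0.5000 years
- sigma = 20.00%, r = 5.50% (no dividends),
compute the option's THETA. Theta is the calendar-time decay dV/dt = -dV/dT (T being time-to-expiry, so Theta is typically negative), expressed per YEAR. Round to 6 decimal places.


Answer: Theta = -3.035354

Derivation:
d1 = 0.5774980957; d2 = 0.4360767395
phi(d1) = 0.3376685255; exp(-qT) = 1.0000000000; exp(-rT) = 0.9728746826
Theta = -S*exp(-qT)*phi(d1)*sigma/(2*sqrt(T)) + r*K*exp(-rT)*N(-d2) - q*S*exp(-qT)*N(-d1)
N(-d1) = 0.2818015123; N(-d2) = 0.3313905265; sqrt(T) = 0.7071067812
Term 1 = -98.5900 * 1.0000000000 * 0.3376685255 * 0.2000 / (2 * 0.7071067812) = -4.7080215908
Term 2 = 0.0550 * 94.3300 * 0.9728746826 * 0.3313905265 = 1.6726670999
Term 3 = 0 (no dividend yield, q = 0)
Theta = -4.7080215908 + (1.6726670999) + (0.0000000000) = -3.035354


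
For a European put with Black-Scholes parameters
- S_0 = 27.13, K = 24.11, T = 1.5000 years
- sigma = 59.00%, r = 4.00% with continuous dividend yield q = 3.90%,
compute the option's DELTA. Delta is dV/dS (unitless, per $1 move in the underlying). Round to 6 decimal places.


Answer: Delta = -0.282202

Derivation:
d1 = 0.5266934839; d2 = -0.1959059902
phi(d1) = 0.3472738747; exp(-qT) = 0.9431782404; exp(-rT) = 0.9417645336
N(-d1) = 0.2992032307
Delta = -exp(-qT) * N(-d1) = -0.9431782404 * 0.2992032307 = -0.282202


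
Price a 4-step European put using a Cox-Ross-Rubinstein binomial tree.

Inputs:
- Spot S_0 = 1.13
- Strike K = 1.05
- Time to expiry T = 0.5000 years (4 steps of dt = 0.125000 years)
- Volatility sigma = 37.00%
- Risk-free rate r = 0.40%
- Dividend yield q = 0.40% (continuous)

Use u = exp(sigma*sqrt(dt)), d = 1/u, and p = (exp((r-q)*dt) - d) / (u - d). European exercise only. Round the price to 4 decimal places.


Answer: Price = V(0,0) = 0.0813

Derivation:
dt = T/N = 0.125000
u = exp(sigma*sqrt(dt)) = 1.139757; d = 1/u = 0.877380
p = (exp((r-q)*dt) - d) / (u - d) = 0.467343
Discount per step: exp(-r*dt) = 0.999500
Stock lattice S(k, i) with i counting down-moves:
  k=0: S(0,0) = 1.1300
  k=1: S(1,0) = 1.2879; S(1,1) = 0.9914
  k=2: S(2,0) = 1.4679; S(2,1) = 1.1300; S(2,2) = 0.8699
  k=3: S(3,0) = 1.6731; S(3,1) = 1.2879; S(3,2) = 0.9914; S(3,3) = 0.7632
  k=4: S(4,0) = 1.9069; S(4,1) = 1.4679; S(4,2) = 1.1300; S(4,3) = 0.8699; S(4,4) = 0.6696
Terminal payoffs V(N, i) = max(K - S_T, 0):
  V(4,0) = 0.000000; V(4,1) = 0.000000; V(4,2) = 0.000000; V(4,3) = 0.180130; V(4,4) = 0.380378
Backward induction: V(k, i) = exp(-r*dt) * [p * V(k+1, i) + (1-p) * V(k+1, i+1)].
  V(3,0) = exp(-r*dt) * [p*0.000000 + (1-p)*0.000000] = 0.000000
  V(3,1) = exp(-r*dt) * [p*0.000000 + (1-p)*0.000000] = 0.000000
  V(3,2) = exp(-r*dt) * [p*0.000000 + (1-p)*0.180130] = 0.095900
  V(3,3) = exp(-r*dt) * [p*0.180130 + (1-p)*0.380378] = 0.286650
  V(2,0) = exp(-r*dt) * [p*0.000000 + (1-p)*0.000000] = 0.000000
  V(2,1) = exp(-r*dt) * [p*0.000000 + (1-p)*0.095900] = 0.051056
  V(2,2) = exp(-r*dt) * [p*0.095900 + (1-p)*0.286650] = 0.197406
  V(1,0) = exp(-r*dt) * [p*0.000000 + (1-p)*0.051056] = 0.027182
  V(1,1) = exp(-r*dt) * [p*0.051056 + (1-p)*0.197406] = 0.128946
  V(0,0) = exp(-r*dt) * [p*0.027182 + (1-p)*0.128946] = 0.081346


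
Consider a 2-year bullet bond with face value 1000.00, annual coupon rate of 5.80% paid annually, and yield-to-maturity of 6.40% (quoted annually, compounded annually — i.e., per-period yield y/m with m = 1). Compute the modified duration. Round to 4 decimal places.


Coupon per period c = face * coupon_rate / m = 58.000000
Periods per year m = 1; per-period yield y/m = 0.064000
Number of cashflows N = 2
Cashflows (t years, CF_t, discount factor 1/(1+y/m)^(m*t), PV):
  t = 1.0000: CF_t = 58.000000, DF = 0.939850, PV = 54.511278
  t = 2.0000: CF_t = 1058.000000, DF = 0.883317, PV = 934.549720
Price P = sum_t PV_t = 989.060998
First compute Macaulay numerator sum_t t * PV_t:
  t * PV_t at t = 1.0000: 54.511278
  t * PV_t at t = 2.0000: 1869.099440
Macaulay duration D = 1923.610719 / 989.060998 = 1.944886
Modified duration = D / (1 + y/m) = 1.944886 / (1 + 0.064000) = 1.827900

Answer: Modified duration = 1.8279


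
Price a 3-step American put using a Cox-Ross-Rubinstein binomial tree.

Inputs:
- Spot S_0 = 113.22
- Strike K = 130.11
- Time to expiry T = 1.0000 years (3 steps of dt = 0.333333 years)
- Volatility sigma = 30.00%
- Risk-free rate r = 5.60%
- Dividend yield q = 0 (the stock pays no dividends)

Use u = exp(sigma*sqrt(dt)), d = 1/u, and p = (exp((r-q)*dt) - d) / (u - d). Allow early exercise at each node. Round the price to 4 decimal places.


Answer: Price = V(0,0) = 20.8168

Derivation:
dt = T/N = 0.333333
u = exp(sigma*sqrt(dt)) = 1.189110; d = 1/u = 0.840965
p = (exp((r-q)*dt) - d) / (u - d) = 0.510928
Discount per step: exp(-r*dt) = 0.981506
Stock lattice S(k, i) with i counting down-moves:
  k=0: S(0,0) = 113.2200
  k=1: S(1,0) = 134.6310; S(1,1) = 95.2141
  k=2: S(2,0) = 160.0911; S(2,1) = 113.2200; S(2,2) = 80.0717
  k=3: S(3,0) = 190.3659; S(3,1) = 134.6310; S(3,2) = 95.2141; S(3,3) = 67.3375
Terminal payoffs V(N, i) = max(K - S_T, 0):
  V(3,0) = 0.000000; V(3,1) = 0.000000; V(3,2) = 34.895928; V(3,3) = 62.772480
Backward induction: V(k, i) = exp(-r*dt) * [p * V(k+1, i) + (1-p) * V(k+1, i+1)]; then take max(V_cont, immediate exercise) for American.
  V(2,0) = exp(-r*dt) * [p*0.000000 + (1-p)*0.000000] = 0.000000; exercise = 0.000000; V(2,0) = max -> 0.000000
  V(2,1) = exp(-r*dt) * [p*0.000000 + (1-p)*34.895928] = 16.751008; exercise = 16.890000; V(2,1) = max -> 16.890000
  V(2,2) = exp(-r*dt) * [p*34.895928 + (1-p)*62.772480] = 47.632093; exercise = 50.038285; V(2,2) = max -> 50.038285
  V(1,0) = exp(-r*dt) * [p*0.000000 + (1-p)*16.890000] = 8.107666; exercise = 0.000000; V(1,0) = max -> 8.107666
  V(1,1) = exp(-r*dt) * [p*16.890000 + (1-p)*50.038285] = 32.489735; exercise = 34.895928; V(1,1) = max -> 34.895928
  V(0,0) = exp(-r*dt) * [p*8.107666 + (1-p)*34.895928] = 20.816831; exercise = 16.890000; V(0,0) = max -> 20.816831


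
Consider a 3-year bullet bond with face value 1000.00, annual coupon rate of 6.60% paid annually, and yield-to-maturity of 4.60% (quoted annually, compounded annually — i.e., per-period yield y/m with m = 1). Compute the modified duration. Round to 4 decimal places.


Answer: Modified duration = 2.6990

Derivation:
Coupon per period c = face * coupon_rate / m = 66.000000
Periods per year m = 1; per-period yield y/m = 0.046000
Number of cashflows N = 3
Cashflows (t years, CF_t, discount factor 1/(1+y/m)^(m*t), PV):
  t = 1.0000: CF_t = 66.000000, DF = 0.956023, PV = 63.097514
  t = 2.0000: CF_t = 66.000000, DF = 0.913980, PV = 60.322671
  t = 3.0000: CF_t = 1066.000000, DF = 0.873786, PV = 931.455585
Price P = sum_t PV_t = 1054.875771
First compute Macaulay numerator sum_t t * PV_t:
  t * PV_t at t = 1.0000: 63.097514
  t * PV_t at t = 2.0000: 120.645343
  t * PV_t at t = 3.0000: 2794.366755
Macaulay duration D = 2978.109612 / 1054.875771 = 2.823185
Modified duration = D / (1 + y/m) = 2.823185 / (1 + 0.046000) = 2.699030


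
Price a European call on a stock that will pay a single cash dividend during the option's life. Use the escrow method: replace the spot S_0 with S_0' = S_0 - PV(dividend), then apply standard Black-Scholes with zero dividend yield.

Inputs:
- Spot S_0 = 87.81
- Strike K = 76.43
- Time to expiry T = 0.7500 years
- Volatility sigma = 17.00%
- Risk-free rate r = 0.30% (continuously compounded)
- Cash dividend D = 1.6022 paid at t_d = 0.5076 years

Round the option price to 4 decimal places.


PV(D) = D * exp(-r * t_d) = 1.6022 * 0.99847836 = 1.59976203
S_0' = S_0 - PV(D) = 87.8100 - 1.59976203 = 86.21023797
d1 = (ln(S_0'/K) + (r + sigma^2/2)*T) / (sigma*sqrt(T)) = 0.90678736
d2 = d1 - sigma*sqrt(T) = 0.75956304
exp(-rT) = 0.99775253
N(d1) = 0.81774037; N(d2) = 0.77624209
C = S_0' * N(d1) - K * exp(-rT) * N(d2) = 86.21023797 * 0.81774037 - 76.4300 * 0.99775253 * 0.77624209 = 11.3027

Answer: Price = 11.3027


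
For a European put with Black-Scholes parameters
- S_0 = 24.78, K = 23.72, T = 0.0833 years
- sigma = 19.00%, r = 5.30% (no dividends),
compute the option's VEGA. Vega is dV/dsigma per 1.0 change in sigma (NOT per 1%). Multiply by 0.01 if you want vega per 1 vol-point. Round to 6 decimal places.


d1 = 0.9051642351; d2 = 0.8503269303
phi(d1) = 0.2648478737; exp(-qT) = 1.0000000000; exp(-rT) = 0.9955948313
Vega = S * exp(-qT) * phi(d1) * sqrt(T) = 24.7800 * 1.0000000000 * 0.2648478737 * 0.2886173938 = 1.894176

Answer: Vega = 1.894176


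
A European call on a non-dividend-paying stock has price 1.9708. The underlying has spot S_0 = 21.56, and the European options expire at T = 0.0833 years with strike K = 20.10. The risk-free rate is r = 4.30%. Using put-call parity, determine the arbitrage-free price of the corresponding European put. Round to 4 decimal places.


Put-call parity: C - P = S_0 * exp(-qT) - K * exp(-rT).
S_0 * exp(-qT) = 21.5600 * 1.00000000 = 21.56000000
K * exp(-rT) = 20.1000 * 0.99642451 = 20.02813260
P = C - S*exp(-qT) + K*exp(-rT)
P = 1.9708 - 21.56000000 + 20.02813260 = 0.4389

Answer: Put price = 0.4389


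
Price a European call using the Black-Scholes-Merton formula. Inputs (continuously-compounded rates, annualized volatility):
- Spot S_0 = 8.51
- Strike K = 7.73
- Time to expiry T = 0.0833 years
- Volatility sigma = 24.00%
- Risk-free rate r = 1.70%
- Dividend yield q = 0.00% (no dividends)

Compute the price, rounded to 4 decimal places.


d1 = (ln(S/K) + (r - q + 0.5*sigma^2) * T) / (sigma * sqrt(T)) = 1.44291691
d2 = d1 - sigma * sqrt(T) = 1.37364873
exp(-rT) = 0.99858490; exp(-qT) = 1.00000000
C = S_0 * exp(-qT) * N(d1) - K * exp(-rT) * N(d2)
N(d1) = 0.92547806; N(d2) = 0.91522462
C = 8.5100 * 1.00000000 * 0.92547806 - 7.7300 * 0.99858490 * 0.91522462 = 0.8111

Answer: Price = 0.8111


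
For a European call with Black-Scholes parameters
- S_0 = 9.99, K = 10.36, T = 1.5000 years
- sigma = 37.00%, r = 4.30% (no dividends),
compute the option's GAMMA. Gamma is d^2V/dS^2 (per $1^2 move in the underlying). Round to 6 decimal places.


Answer: Gamma = 0.084529

Derivation:
d1 = 0.2886588076; d2 = -0.1644967949
phi(d1) = 0.3826630329; exp(-qT) = 1.0000000000; exp(-rT) = 0.9375361143
Gamma = exp(-qT) * phi(d1) / (S * sigma * sqrt(T)) = 1.0000000000 * 0.3826630329 / (9.9900 * 0.3700 * 1.2247448714) = 0.084529
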